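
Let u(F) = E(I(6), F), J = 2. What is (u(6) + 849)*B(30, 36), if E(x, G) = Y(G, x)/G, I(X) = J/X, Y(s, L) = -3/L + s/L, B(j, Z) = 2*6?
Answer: 10206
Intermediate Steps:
B(j, Z) = 12
I(X) = 2/X
E(x, G) = (-3 + G)/(G*x) (E(x, G) = ((-3 + G)/x)/G = (-3 + G)/(G*x))
u(F) = 3*(-3 + F)/F (u(F) = (-3 + F)/(F*((2/6))) = (-3 + F)/(F*((2*(⅙)))) = (-3 + F)/(F*(⅓)) = 3*(-3 + F)/F)
(u(6) + 849)*B(30, 36) = ((3 - 9/6) + 849)*12 = ((3 - 9*⅙) + 849)*12 = ((3 - 3/2) + 849)*12 = (3/2 + 849)*12 = (1701/2)*12 = 10206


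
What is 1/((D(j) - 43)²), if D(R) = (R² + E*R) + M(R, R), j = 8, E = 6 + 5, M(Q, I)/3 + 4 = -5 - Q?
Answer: 1/3364 ≈ 0.00029727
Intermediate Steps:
M(Q, I) = -27 - 3*Q (M(Q, I) = -12 + 3*(-5 - Q) = -12 + (-15 - 3*Q) = -27 - 3*Q)
E = 11
D(R) = -27 + R² + 8*R (D(R) = (R² + 11*R) + (-27 - 3*R) = -27 + R² + 8*R)
1/((D(j) - 43)²) = 1/(((-27 + 8² + 8*8) - 43)²) = 1/(((-27 + 64 + 64) - 43)²) = 1/((101 - 43)²) = 1/(58²) = 1/3364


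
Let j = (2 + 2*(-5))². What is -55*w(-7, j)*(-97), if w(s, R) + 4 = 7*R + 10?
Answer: 2422090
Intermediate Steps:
j = 64 (j = (2 - 10)² = (-8)² = 64)
w(s, R) = 6 + 7*R (w(s, R) = -4 + (7*R + 10) = -4 + (10 + 7*R) = 6 + 7*R)
-55*w(-7, j)*(-97) = -55*(6 + 7*64)*(-97) = -55*(6 + 448)*(-97) = -55*454*(-97) = -24970*(-97) = 2422090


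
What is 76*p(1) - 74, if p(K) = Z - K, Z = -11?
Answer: -986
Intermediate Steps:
p(K) = -11 - K
76*p(1) - 74 = 76*(-11 - 1*1) - 74 = 76*(-11 - 1) - 74 = 76*(-12) - 74 = -912 - 74 = -986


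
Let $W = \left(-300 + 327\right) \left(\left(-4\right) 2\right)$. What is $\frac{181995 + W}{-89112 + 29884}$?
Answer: $- \frac{13983}{4556} \approx -3.0691$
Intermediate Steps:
$W = -216$ ($W = 27 \left(-8\right) = -216$)
$\frac{181995 + W}{-89112 + 29884} = \frac{181995 - 216}{-89112 + 29884} = \frac{181779}{-59228} = 181779 \left(- \frac{1}{59228}\right) = - \frac{13983}{4556}$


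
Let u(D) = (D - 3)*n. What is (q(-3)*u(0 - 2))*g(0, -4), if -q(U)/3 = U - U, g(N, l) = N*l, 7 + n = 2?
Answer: 0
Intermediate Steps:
n = -5 (n = -7 + 2 = -5)
q(U) = 0 (q(U) = -3*(U - U) = -3*0 = 0)
u(D) = 15 - 5*D (u(D) = (D - 3)*(-5) = (-3 + D)*(-5) = 15 - 5*D)
(q(-3)*u(0 - 2))*g(0, -4) = (0*(15 - 5*(0 - 2)))*(0*(-4)) = (0*(15 - 5*(-2)))*0 = (0*(15 + 10))*0 = (0*25)*0 = 0*0 = 0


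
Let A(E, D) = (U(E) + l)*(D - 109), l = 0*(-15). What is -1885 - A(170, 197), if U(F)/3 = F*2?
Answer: -91645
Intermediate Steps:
U(F) = 6*F (U(F) = 3*(F*2) = 3*(2*F) = 6*F)
l = 0
A(E, D) = 6*E*(-109 + D) (A(E, D) = (6*E + 0)*(D - 109) = (6*E)*(-109 + D) = 6*E*(-109 + D))
-1885 - A(170, 197) = -1885 - 6*170*(-109 + 197) = -1885 - 6*170*88 = -1885 - 1*89760 = -1885 - 89760 = -91645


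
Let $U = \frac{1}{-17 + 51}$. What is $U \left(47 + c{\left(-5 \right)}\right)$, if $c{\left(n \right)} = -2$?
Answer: $\frac{45}{34} \approx 1.3235$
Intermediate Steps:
$U = \frac{1}{34} \approx 0.029412$
$U \left(47 + c{\left(-5 \right)}\right) = \frac{47 - 2}{34} = \frac{1}{34} \cdot 45 = \frac{45}{34}$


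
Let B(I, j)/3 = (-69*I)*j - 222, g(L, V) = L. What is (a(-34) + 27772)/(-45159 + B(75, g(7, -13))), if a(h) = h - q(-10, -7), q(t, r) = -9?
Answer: -9249/51500 ≈ -0.17959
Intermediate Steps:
B(I, j) = -666 - 207*I*j (B(I, j) = 3*((-69*I)*j - 222) = 3*(-69*I*j - 222) = 3*(-222 - 69*I*j) = -666 - 207*I*j)
a(h) = 9 + h (a(h) = h - 1*(-9) = h + 9 = 9 + h)
(a(-34) + 27772)/(-45159 + B(75, g(7, -13))) = ((9 - 34) + 27772)/(-45159 + (-666 - 207*75*7)) = (-25 + 27772)/(-45159 + (-666 - 108675)) = 27747/(-45159 - 109341) = 27747/(-154500) = 27747*(-1/154500) = -9249/51500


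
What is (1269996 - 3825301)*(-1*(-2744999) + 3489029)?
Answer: -15929842918540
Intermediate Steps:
(1269996 - 3825301)*(-1*(-2744999) + 3489029) = -2555305*(2744999 + 3489029) = -2555305*6234028 = -15929842918540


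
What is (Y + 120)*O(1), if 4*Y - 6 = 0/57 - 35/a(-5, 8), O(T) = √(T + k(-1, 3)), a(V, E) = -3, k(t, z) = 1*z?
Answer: 1493/6 ≈ 248.83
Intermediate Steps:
k(t, z) = z
O(T) = √(3 + T) (O(T) = √(T + 3) = √(3 + T))
Y = 53/12 (Y = 3/2 + (0/57 - 35/(-3))/4 = 3/2 + (0*(1/57) - 35*(-⅓))/4 = 3/2 + (0 + 35/3)/4 = 3/2 + (¼)*(35/3) = 3/2 + 35/12 = 53/12 ≈ 4.4167)
(Y + 120)*O(1) = (53/12 + 120)*√(3 + 1) = 1493*√4/12 = (1493/12)*2 = 1493/6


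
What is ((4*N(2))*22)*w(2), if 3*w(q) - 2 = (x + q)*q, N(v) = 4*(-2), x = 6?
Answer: -4224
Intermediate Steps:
N(v) = -8
w(q) = 2/3 + q*(6 + q)/3 (w(q) = 2/3 + ((6 + q)*q)/3 = 2/3 + (q*(6 + q))/3 = 2/3 + q*(6 + q)/3)
((4*N(2))*22)*w(2) = ((4*(-8))*22)*(2/3 + 2*2 + (1/3)*2**2) = (-32*22)*(2/3 + 4 + (1/3)*4) = -704*(2/3 + 4 + 4/3) = -704*6 = -4224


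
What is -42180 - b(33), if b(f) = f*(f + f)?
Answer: -44358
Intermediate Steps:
b(f) = 2*f**2 (b(f) = f*(2*f) = 2*f**2)
-42180 - b(33) = -42180 - 2*33**2 = -42180 - 2*1089 = -42180 - 1*2178 = -42180 - 2178 = -44358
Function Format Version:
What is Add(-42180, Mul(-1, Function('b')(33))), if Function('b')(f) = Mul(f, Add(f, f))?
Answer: -44358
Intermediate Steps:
Function('b')(f) = Mul(2, Pow(f, 2)) (Function('b')(f) = Mul(f, Mul(2, f)) = Mul(2, Pow(f, 2)))
Add(-42180, Mul(-1, Function('b')(33))) = Add(-42180, Mul(-1, Mul(2, Pow(33, 2)))) = Add(-42180, Mul(-1, Mul(2, 1089))) = Add(-42180, Mul(-1, 2178)) = Add(-42180, -2178) = -44358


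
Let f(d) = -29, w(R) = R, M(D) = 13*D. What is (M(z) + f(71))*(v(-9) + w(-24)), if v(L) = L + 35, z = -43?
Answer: -1176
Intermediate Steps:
v(L) = 35 + L
(M(z) + f(71))*(v(-9) + w(-24)) = (13*(-43) - 29)*((35 - 9) - 24) = (-559 - 29)*(26 - 24) = -588*2 = -1176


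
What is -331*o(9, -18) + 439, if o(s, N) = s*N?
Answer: 54061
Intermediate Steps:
o(s, N) = N*s
-331*o(9, -18) + 439 = -(-5958)*9 + 439 = -331*(-162) + 439 = 53622 + 439 = 54061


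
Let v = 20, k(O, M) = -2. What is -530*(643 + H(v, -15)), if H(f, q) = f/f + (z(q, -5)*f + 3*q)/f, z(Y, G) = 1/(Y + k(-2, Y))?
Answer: -11563275/34 ≈ -3.4010e+5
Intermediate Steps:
z(Y, G) = 1/(-2 + Y) (z(Y, G) = 1/(Y - 2) = 1/(-2 + Y))
H(f, q) = 1 + (3*q + f/(-2 + q))/f (H(f, q) = f/f + (f/(-2 + q) + 3*q)/f = 1 + (f/(-2 + q) + 3*q)/f = 1 + (3*q + f/(-2 + q))/f)
-530*(643 + H(v, -15)) = -530*(643 + (20 + 20*(-2 - 15) + 3*(-15)*(-2 - 15))/(20*(-2 - 15))) = -530*(643 + (1/20)*(20 + 20*(-17) + 3*(-15)*(-17))/(-17)) = -530*(643 + (1/20)*(-1/17)*(20 - 340 + 765)) = -530*(643 + (1/20)*(-1/17)*445) = -530*(643 - 89/68) = -530*43635/68 = -11563275/34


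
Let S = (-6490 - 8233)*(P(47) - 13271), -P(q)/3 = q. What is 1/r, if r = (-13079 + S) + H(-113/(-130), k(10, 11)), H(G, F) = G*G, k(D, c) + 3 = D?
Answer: 16900/3336935382069 ≈ 5.0645e-9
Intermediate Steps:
k(D, c) = -3 + D
H(G, F) = G²
P(q) = -3*q
S = 197464876 (S = (-6490 - 8233)*(-3*47 - 13271) = -14723*(-141 - 13271) = -14723*(-13412) = 197464876)
r = 3336935382069/16900 (r = (-13079 + 197464876) + (-113/(-130))² = 197451797 + (-113*(-1/130))² = 197451797 + (113/130)² = 197451797 + 12769/16900 = 3336935382069/16900 ≈ 1.9745e+8)
1/r = 1/(3336935382069/16900) = 16900/3336935382069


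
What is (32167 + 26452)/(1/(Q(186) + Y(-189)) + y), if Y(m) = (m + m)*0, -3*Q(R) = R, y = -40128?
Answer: -3634378/2487937 ≈ -1.4608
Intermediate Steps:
Q(R) = -R/3
Y(m) = 0 (Y(m) = (2*m)*0 = 0)
(32167 + 26452)/(1/(Q(186) + Y(-189)) + y) = (32167 + 26452)/(1/(-1/3*186 + 0) - 40128) = 58619/(1/(-62 + 0) - 40128) = 58619/(1/(-62) - 40128) = 58619/(-1/62 - 40128) = 58619/(-2487937/62) = 58619*(-62/2487937) = -3634378/2487937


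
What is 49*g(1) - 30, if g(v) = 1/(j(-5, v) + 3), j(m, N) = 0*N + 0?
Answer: -41/3 ≈ -13.667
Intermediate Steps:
j(m, N) = 0 (j(m, N) = 0 + 0 = 0)
g(v) = ⅓ (g(v) = 1/(0 + 3) = 1/3 = ⅓)
49*g(1) - 30 = 49*(⅓) - 30 = 49/3 - 30 = -41/3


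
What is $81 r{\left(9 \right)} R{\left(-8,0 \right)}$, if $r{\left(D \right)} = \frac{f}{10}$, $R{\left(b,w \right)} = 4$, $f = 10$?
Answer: $324$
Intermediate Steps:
$r{\left(D \right)} = 1$ ($r{\left(D \right)} = \frac{10}{10} = 10 \cdot \frac{1}{10} = 1$)
$81 r{\left(9 \right)} R{\left(-8,0 \right)} = 81 \cdot 1 \cdot 4 = 81 \cdot 4 = 324$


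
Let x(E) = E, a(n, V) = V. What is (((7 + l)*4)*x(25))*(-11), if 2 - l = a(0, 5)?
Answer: -4400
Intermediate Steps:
l = -3 (l = 2 - 1*5 = 2 - 5 = -3)
(((7 + l)*4)*x(25))*(-11) = (((7 - 3)*4)*25)*(-11) = ((4*4)*25)*(-11) = (16*25)*(-11) = 400*(-11) = -4400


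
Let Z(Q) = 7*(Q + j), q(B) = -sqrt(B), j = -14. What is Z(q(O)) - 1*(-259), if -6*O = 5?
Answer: 161 - 7*I*sqrt(30)/6 ≈ 161.0 - 6.3901*I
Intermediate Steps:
O = -5/6 (O = -1/6*5 = -5/6 ≈ -0.83333)
Z(Q) = -98 + 7*Q (Z(Q) = 7*(Q - 14) = 7*(-14 + Q) = -98 + 7*Q)
Z(q(O)) - 1*(-259) = (-98 + 7*(-sqrt(-5/6))) - 1*(-259) = (-98 + 7*(-I*sqrt(30)/6)) + 259 = (-98 - 7*I*sqrt(30)/6) + 259 = 161 - 7*I*sqrt(30)/6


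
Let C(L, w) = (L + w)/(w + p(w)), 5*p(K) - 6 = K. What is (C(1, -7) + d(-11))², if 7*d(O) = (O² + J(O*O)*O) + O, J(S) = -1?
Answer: 579121/1764 ≈ 328.30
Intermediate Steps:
p(K) = 6/5 + K/5
d(O) = O²/7 (d(O) = ((O² - O) + O)/7 = O²/7)
C(L, w) = (L + w)/(6/5 + 6*w/5) (C(L, w) = (L + w)/(w + (6/5 + w/5)) = (L + w)/(6/5 + 6*w/5))
(C(1, -7) + d(-11))² = (5*(1 - 7)/(6*(1 - 7)) + (⅐)*(-11)²)² = ((⅚)*(-6)/(-6) + (⅐)*121)² = ((⅚)*(-⅙)*(-6) + 121/7)² = (⅚ + 121/7)² = (761/42)² = 579121/1764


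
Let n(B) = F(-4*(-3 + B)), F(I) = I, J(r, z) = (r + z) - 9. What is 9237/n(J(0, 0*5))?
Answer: 3079/16 ≈ 192.44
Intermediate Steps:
J(r, z) = -9 + r + z
n(B) = 12 - 4*B (n(B) = -4*(-3 + B) = 12 - 4*B)
9237/n(J(0, 0*5)) = 9237/(12 - 4*(-9 + 0 + 0*5)) = 9237/(12 - 4*(-9 + 0 + 0)) = 9237/(12 - 4*(-9)) = 9237/(12 + 36) = 9237/48 = 9237*(1/48) = 3079/16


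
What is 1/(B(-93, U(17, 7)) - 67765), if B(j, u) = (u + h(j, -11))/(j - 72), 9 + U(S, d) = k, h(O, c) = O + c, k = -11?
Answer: -165/11181101 ≈ -1.4757e-5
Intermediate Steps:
U(S, d) = -20 (U(S, d) = -9 - 11 = -20)
B(j, u) = (-11 + j + u)/(-72 + j) (B(j, u) = (u + (j - 11))/(j - 72) = (u + (-11 + j))/(-72 + j) = (-11 + j + u)/(-72 + j))
1/(B(-93, U(17, 7)) - 67765) = 1/((-11 - 93 - 20)/(-72 - 93) - 67765) = 1/(-124/(-165) - 67765) = 1/(-1/165*(-124) - 67765) = 1/(124/165 - 67765) = 1/(-11181101/165) = -165/11181101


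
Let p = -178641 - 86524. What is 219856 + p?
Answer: -45309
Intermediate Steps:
p = -265165
219856 + p = 219856 - 265165 = -45309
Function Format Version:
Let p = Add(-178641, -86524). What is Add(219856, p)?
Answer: -45309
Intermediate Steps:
p = -265165
Add(219856, p) = Add(219856, -265165) = -45309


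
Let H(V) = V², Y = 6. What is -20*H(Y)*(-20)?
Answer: 14400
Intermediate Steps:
-20*H(Y)*(-20) = -20*6²*(-20) = -20*36*(-20) = -720*(-20) = 14400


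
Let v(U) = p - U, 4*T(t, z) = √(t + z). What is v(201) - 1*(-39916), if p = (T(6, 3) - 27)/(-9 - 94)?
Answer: 16362685/412 ≈ 39715.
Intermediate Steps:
T(t, z) = √(t + z)/4
p = 105/412 (p = (√(6 + 3)/4 - 27)/(-9 - 94) = (√9/4 - 27)/(-103) = ((¼)*3 - 27)*(-1/103) = (¾ - 27)*(-1/103) = -105/4*(-1/103) = 105/412 ≈ 0.25485)
v(U) = 105/412 - U
v(201) - 1*(-39916) = (105/412 - 1*201) - 1*(-39916) = (105/412 - 201) + 39916 = -82707/412 + 39916 = 16362685/412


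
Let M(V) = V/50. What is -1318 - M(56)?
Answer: -32978/25 ≈ -1319.1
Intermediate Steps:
M(V) = V/50 (M(V) = V*(1/50) = V/50)
-1318 - M(56) = -1318 - 56/50 = -1318 - 1*28/25 = -1318 - 28/25 = -32978/25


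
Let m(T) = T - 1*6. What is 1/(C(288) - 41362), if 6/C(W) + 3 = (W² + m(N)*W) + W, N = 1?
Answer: -27263/1127652204 ≈ -2.4177e-5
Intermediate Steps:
m(T) = -6 + T (m(T) = T - 6 = -6 + T)
C(W) = 6/(-3 + W² - 4*W) (C(W) = 6/(-3 + ((W² + (-6 + 1)*W) + W)) = 6/(-3 + ((W² - 5*W) + W)) = 6/(-3 + (W² - 4*W)) = 6/(-3 + W² - 4*W))
1/(C(288) - 41362) = 1/(6/(-3 + 288² - 4*288) - 41362) = 1/(6/(-3 + 82944 - 1152) - 41362) = 1/(6/81789 - 41362) = 1/(6*(1/81789) - 41362) = 1/(2/27263 - 41362) = 1/(-1127652204/27263) = -27263/1127652204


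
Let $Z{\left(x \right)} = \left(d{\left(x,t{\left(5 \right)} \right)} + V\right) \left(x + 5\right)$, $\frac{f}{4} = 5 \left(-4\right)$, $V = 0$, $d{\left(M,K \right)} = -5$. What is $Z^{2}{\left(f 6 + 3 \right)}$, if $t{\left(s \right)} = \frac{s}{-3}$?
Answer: $5569600$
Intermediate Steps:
$t{\left(s \right)} = - \frac{s}{3}$ ($t{\left(s \right)} = s \left(- \frac{1}{3}\right) = - \frac{s}{3}$)
$f = -80$ ($f = 4 \cdot 5 \left(-4\right) = 4 \left(-20\right) = -80$)
$Z{\left(x \right)} = -25 - 5 x$ ($Z{\left(x \right)} = \left(-5 + 0\right) \left(x + 5\right) = - 5 \left(5 + x\right) = -25 - 5 x$)
$Z^{2}{\left(f 6 + 3 \right)} = \left(-25 - 5 \left(\left(-80\right) 6 + 3\right)\right)^{2} = \left(-25 - 5 \left(-480 + 3\right)\right)^{2} = \left(-25 - -2385\right)^{2} = \left(-25 + 2385\right)^{2} = 2360^{2} = 5569600$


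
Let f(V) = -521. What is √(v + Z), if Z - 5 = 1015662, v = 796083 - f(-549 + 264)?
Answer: √1812271 ≈ 1346.2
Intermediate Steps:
v = 796604 (v = 796083 - 1*(-521) = 796083 + 521 = 796604)
Z = 1015667 (Z = 5 + 1015662 = 1015667)
√(v + Z) = √(796604 + 1015667) = √1812271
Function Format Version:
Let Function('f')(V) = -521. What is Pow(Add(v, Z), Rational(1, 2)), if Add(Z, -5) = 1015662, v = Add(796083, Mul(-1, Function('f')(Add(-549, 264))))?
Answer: Pow(1812271, Rational(1, 2)) ≈ 1346.2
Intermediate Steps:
v = 796604 (v = Add(796083, Mul(-1, -521)) = Add(796083, 521) = 796604)
Z = 1015667 (Z = Add(5, 1015662) = 1015667)
Pow(Add(v, Z), Rational(1, 2)) = Pow(Add(796604, 1015667), Rational(1, 2)) = Pow(1812271, Rational(1, 2))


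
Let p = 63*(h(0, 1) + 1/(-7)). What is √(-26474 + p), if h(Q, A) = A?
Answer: 2*I*√6605 ≈ 162.54*I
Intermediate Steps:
p = 54 (p = 63*(1 + 1/(-7)) = 63*(1 - ⅐) = 63*(6/7) = 54)
√(-26474 + p) = √(-26474 + 54) = √(-26420) = 2*I*√6605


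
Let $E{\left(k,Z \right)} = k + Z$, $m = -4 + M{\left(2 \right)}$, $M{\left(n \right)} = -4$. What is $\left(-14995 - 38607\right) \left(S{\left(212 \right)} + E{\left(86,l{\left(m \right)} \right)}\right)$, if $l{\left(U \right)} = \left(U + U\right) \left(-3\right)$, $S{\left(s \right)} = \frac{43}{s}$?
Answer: $- \frac{762515251}{106} \approx -7.1935 \cdot 10^{6}$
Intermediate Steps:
$m = -8$ ($m = -4 - 4 = -8$)
$l{\left(U \right)} = - 6 U$ ($l{\left(U \right)} = 2 U \left(-3\right) = - 6 U$)
$E{\left(k,Z \right)} = Z + k$
$\left(-14995 - 38607\right) \left(S{\left(212 \right)} + E{\left(86,l{\left(m \right)} \right)}\right) = \left(-14995 - 38607\right) \left(\frac{43}{212} + \left(\left(-6\right) \left(-8\right) + 86\right)\right) = - 53602 \left(43 \cdot \frac{1}{212} + \left(48 + 86\right)\right) = - 53602 \left(\frac{43}{212} + 134\right) = \left(-53602\right) \frac{28451}{212} = - \frac{762515251}{106}$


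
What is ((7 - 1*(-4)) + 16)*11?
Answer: 297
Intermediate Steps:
((7 - 1*(-4)) + 16)*11 = ((7 + 4) + 16)*11 = (11 + 16)*11 = 27*11 = 297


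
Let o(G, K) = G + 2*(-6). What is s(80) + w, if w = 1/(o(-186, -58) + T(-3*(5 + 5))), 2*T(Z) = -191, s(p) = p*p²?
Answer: 300543998/587 ≈ 5.1200e+5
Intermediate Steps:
o(G, K) = -12 + G (o(G, K) = G - 12 = -12 + G)
s(p) = p³
T(Z) = -191/2 (T(Z) = (½)*(-191) = -191/2)
w = -2/587 (w = 1/((-12 - 186) - 191/2) = 1/(-198 - 191/2) = 1/(-587/2) = -2/587 ≈ -0.0034072)
s(80) + w = 80³ - 2/587 = 512000 - 2/587 = 300543998/587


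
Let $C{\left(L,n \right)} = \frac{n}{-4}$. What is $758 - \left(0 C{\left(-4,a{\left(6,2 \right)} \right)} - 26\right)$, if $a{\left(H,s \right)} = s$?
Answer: $784$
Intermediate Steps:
$C{\left(L,n \right)} = - \frac{n}{4}$ ($C{\left(L,n \right)} = n \left(- \frac{1}{4}\right) = - \frac{n}{4}$)
$758 - \left(0 C{\left(-4,a{\left(6,2 \right)} \right)} - 26\right) = 758 - \left(0 \left(\left(- \frac{1}{4}\right) 2\right) - 26\right) = 758 - \left(0 \left(- \frac{1}{2}\right) - 26\right) = 758 - \left(0 - 26\right) = 758 - -26 = 758 + 26 = 784$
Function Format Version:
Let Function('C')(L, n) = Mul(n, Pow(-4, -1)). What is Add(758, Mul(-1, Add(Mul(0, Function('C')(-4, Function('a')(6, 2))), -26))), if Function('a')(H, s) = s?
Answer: 784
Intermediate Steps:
Function('C')(L, n) = Mul(Rational(-1, 4), n) (Function('C')(L, n) = Mul(n, Rational(-1, 4)) = Mul(Rational(-1, 4), n))
Add(758, Mul(-1, Add(Mul(0, Function('C')(-4, Function('a')(6, 2))), -26))) = Add(758, Mul(-1, Add(Mul(0, Mul(Rational(-1, 4), 2)), -26))) = Add(758, Mul(-1, Add(Mul(0, Rational(-1, 2)), -26))) = Add(758, Mul(-1, Add(0, -26))) = Add(758, Mul(-1, -26)) = Add(758, 26) = 784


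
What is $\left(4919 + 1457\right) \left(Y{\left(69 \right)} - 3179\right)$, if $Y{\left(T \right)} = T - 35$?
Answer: $-20052520$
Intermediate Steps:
$Y{\left(T \right)} = -35 + T$
$\left(4919 + 1457\right) \left(Y{\left(69 \right)} - 3179\right) = \left(4919 + 1457\right) \left(\left(-35 + 69\right) - 3179\right) = 6376 \left(34 - 3179\right) = 6376 \left(-3145\right) = -20052520$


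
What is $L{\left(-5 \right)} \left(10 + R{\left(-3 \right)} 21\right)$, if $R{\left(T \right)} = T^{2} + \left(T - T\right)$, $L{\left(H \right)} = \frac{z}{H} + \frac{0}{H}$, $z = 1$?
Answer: $- \frac{199}{5} \approx -39.8$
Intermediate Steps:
$L{\left(H \right)} = \frac{1}{H}$ ($L{\left(H \right)} = 1 \frac{1}{H} + \frac{0}{H} = \frac{1}{H} + 0 = \frac{1}{H}$)
$R{\left(T \right)} = T^{2}$ ($R{\left(T \right)} = T^{2} + 0 = T^{2}$)
$L{\left(-5 \right)} \left(10 + R{\left(-3 \right)} 21\right) = \frac{10 + \left(-3\right)^{2} \cdot 21}{-5} = - \frac{10 + 9 \cdot 21}{5} = - \frac{10 + 189}{5} = \left(- \frac{1}{5}\right) 199 = - \frac{199}{5}$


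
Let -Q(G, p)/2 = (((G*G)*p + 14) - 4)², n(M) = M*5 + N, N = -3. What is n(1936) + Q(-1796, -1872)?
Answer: -72923417335002534651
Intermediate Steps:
n(M) = -3 + 5*M (n(M) = M*5 - 3 = 5*M - 3 = -3 + 5*M)
Q(G, p) = -2*(10 + p*G²)² (Q(G, p) = -2*(((G*G)*p + 14) - 4)² = -2*((G²*p + 14) - 4)² = -2*((p*G² + 14) - 4)² = -2*((14 + p*G²) - 4)² = -2*(10 + p*G²)²)
n(1936) + Q(-1796, -1872) = (-3 + 5*1936) - 2*(10 - 1872*(-1796)²)² = (-3 + 9680) - 2*(10 - 1872*3225616)² = 9677 - 2*(10 - 6038353152)² = 9677 - 2*(-6038353142)² = 9677 - 2*36461708667501272164 = 9677 - 72923417335002544328 = -72923417335002534651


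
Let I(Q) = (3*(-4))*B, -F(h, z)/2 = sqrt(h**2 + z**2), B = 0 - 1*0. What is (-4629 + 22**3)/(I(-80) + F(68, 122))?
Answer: -6019*sqrt(4877)/19508 ≈ -21.547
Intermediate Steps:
B = 0 (B = 0 + 0 = 0)
F(h, z) = -2*sqrt(h**2 + z**2)
I(Q) = 0 (I(Q) = (3*(-4))*0 = -12*0 = 0)
(-4629 + 22**3)/(I(-80) + F(68, 122)) = (-4629 + 22**3)/(0 - 2*sqrt(68**2 + 122**2)) = (-4629 + 10648)/(0 - 2*sqrt(4624 + 14884)) = 6019/(0 - 4*sqrt(4877)) = 6019/((-4*sqrt(4877))) = 6019*(-sqrt(4877)/19508) = -6019*sqrt(4877)/19508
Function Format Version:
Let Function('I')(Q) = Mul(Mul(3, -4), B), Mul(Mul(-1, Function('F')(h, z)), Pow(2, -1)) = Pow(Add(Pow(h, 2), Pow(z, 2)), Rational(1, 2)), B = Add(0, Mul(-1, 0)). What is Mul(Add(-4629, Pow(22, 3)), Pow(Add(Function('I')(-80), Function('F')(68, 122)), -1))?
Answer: Mul(Rational(-6019, 19508), Pow(4877, Rational(1, 2))) ≈ -21.547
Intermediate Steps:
B = 0 (B = Add(0, 0) = 0)
Function('F')(h, z) = Mul(-2, Pow(Add(Pow(h, 2), Pow(z, 2)), Rational(1, 2)))
Function('I')(Q) = 0 (Function('I')(Q) = Mul(Mul(3, -4), 0) = Mul(-12, 0) = 0)
Mul(Add(-4629, Pow(22, 3)), Pow(Add(Function('I')(-80), Function('F')(68, 122)), -1)) = Mul(Add(-4629, Pow(22, 3)), Pow(Add(0, Mul(-2, Pow(Add(Pow(68, 2), Pow(122, 2)), Rational(1, 2)))), -1)) = Mul(Add(-4629, 10648), Pow(Add(0, Mul(-2, Pow(Add(4624, 14884), Rational(1, 2)))), -1)) = Mul(6019, Pow(Add(0, Mul(-2, Pow(19508, Rational(1, 2)))), -1)) = Mul(6019, Pow(Add(0, Mul(-2, Mul(2, Pow(4877, Rational(1, 2))))), -1)) = Mul(6019, Pow(Add(0, Mul(-4, Pow(4877, Rational(1, 2)))), -1)) = Mul(6019, Pow(Mul(-4, Pow(4877, Rational(1, 2))), -1)) = Mul(6019, Mul(Rational(-1, 19508), Pow(4877, Rational(1, 2)))) = Mul(Rational(-6019, 19508), Pow(4877, Rational(1, 2)))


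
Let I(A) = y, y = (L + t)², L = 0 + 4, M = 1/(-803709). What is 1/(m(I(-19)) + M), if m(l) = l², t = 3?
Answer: 803709/1929705308 ≈ 0.00041649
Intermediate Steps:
M = -1/803709 ≈ -1.2442e-6
L = 4
y = 49 (y = (4 + 3)² = 7² = 49)
I(A) = 49
1/(m(I(-19)) + M) = 1/(49² - 1/803709) = 1/(2401 - 1/803709) = 1/(1929705308/803709) = 803709/1929705308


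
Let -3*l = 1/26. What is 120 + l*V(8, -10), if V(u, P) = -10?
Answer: 4685/39 ≈ 120.13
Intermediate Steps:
l = -1/78 (l = -⅓/26 = -⅓*1/26 = -1/78 ≈ -0.012821)
120 + l*V(8, -10) = 120 - 1/78*(-10) = 120 + 5/39 = 4685/39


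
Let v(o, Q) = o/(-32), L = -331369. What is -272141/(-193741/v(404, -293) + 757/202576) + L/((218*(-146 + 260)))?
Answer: -242419919417799697/7802988487559220 ≈ -31.068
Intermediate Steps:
v(o, Q) = -o/32 (v(o, Q) = o*(-1/32) = -o/32)
-272141/(-193741/v(404, -293) + 757/202576) + L/((218*(-146 + 260))) = -272141/(-193741/((-1/32*404)) + 757/202576) - 331369*1/(218*(-146 + 260)) = -272141/(-193741/(-101/8) + 757*(1/202576)) - 331369/(218*114) = -272141/(-193741*(-8/101) + 757/202576) - 331369/24852 = -272141/(1549928/101 + 757/202576) - 331369*1/24852 = -272141/313978290985/20460176 - 331369/24852 = -272141*20460176/313978290985 - 331369/24852 = -5568052756816/313978290985 - 331369/24852 = -242419919417799697/7802988487559220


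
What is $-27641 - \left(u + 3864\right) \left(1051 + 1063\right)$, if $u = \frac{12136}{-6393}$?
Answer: $- \frac{52372248337}{6393} \approx -8.1921 \cdot 10^{6}$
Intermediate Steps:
$u = - \frac{12136}{6393}$ ($u = 12136 \left(- \frac{1}{6393}\right) = - \frac{12136}{6393} \approx -1.8983$)
$-27641 - \left(u + 3864\right) \left(1051 + 1063\right) = -27641 - \left(- \frac{12136}{6393} + 3864\right) \left(1051 + 1063\right) = -27641 - \frac{24690416}{6393} \cdot 2114 = -27641 - \frac{52195539424}{6393} = - \frac{52372248337}{6393}$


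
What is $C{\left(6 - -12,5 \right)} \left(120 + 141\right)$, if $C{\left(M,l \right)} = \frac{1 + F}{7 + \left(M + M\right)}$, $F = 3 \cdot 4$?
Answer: $\frac{3393}{43} \approx 78.907$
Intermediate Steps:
$F = 12$
$C{\left(M,l \right)} = \frac{13}{7 + 2 M}$ ($C{\left(M,l \right)} = \frac{1 + 12}{7 + \left(M + M\right)} = \frac{13}{7 + 2 M}$)
$C{\left(6 - -12,5 \right)} \left(120 + 141\right) = \frac{13}{7 + 2 \left(6 - -12\right)} \left(120 + 141\right) = \frac{13}{7 + 2 \left(6 + 12\right)} 261 = \frac{13}{7 + 2 \cdot 18} \cdot 261 = \frac{13}{7 + 36} \cdot 261 = \frac{13}{43} \cdot 261 = \frac{3393}{43}$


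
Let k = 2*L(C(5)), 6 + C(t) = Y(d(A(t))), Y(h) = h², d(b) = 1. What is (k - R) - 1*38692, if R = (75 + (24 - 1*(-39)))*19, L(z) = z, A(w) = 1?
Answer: -41324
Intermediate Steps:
C(t) = -5 (C(t) = -6 + 1² = -6 + 1 = -5)
k = -10 (k = 2*(-5) = -10)
R = 2622 (R = (75 + (24 + 39))*19 = (75 + 63)*19 = 138*19 = 2622)
(k - R) - 1*38692 = (-10 - 1*2622) - 1*38692 = (-10 - 2622) - 38692 = -2632 - 38692 = -41324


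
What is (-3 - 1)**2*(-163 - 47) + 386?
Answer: -2974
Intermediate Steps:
(-3 - 1)**2*(-163 - 47) + 386 = (-4)**2*(-210) + 386 = 16*(-210) + 386 = -3360 + 386 = -2974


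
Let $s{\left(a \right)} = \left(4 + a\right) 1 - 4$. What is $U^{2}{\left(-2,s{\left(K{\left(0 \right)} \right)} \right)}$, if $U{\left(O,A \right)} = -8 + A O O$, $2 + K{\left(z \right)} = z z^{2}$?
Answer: $256$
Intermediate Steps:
$K{\left(z \right)} = -2 + z^{3}$ ($K{\left(z \right)} = -2 + z z^{2} = -2 + z^{3}$)
$s{\left(a \right)} = a$ ($s{\left(a \right)} = \left(4 + a\right) - 4 = a$)
$U{\left(O,A \right)} = -8 + A O^{2}$
$U^{2}{\left(-2,s{\left(K{\left(0 \right)} \right)} \right)} = \left(-8 + \left(-2 + 0^{3}\right) \left(-2\right)^{2}\right)^{2} = \left(-8 + \left(-2 + 0\right) 4\right)^{2} = \left(-8 - 8\right)^{2} = \left(-16\right)^{2} = 256$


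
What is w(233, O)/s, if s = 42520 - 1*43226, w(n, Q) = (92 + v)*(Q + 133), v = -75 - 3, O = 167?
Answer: -2100/353 ≈ -5.9490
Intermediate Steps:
v = -78
w(n, Q) = 1862 + 14*Q (w(n, Q) = (92 - 78)*(Q + 133) = 14*(133 + Q) = 1862 + 14*Q)
s = -706 (s = 42520 - 43226 = -706)
w(233, O)/s = (1862 + 14*167)/(-706) = (1862 + 2338)*(-1/706) = 4200*(-1/706) = -2100/353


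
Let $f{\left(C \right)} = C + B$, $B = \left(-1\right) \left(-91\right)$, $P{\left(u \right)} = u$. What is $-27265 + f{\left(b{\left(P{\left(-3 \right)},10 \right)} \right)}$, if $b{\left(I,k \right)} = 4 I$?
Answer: $-27186$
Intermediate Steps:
$B = 91$
$f{\left(C \right)} = 91 + C$ ($f{\left(C \right)} = C + 91 = 91 + C$)
$-27265 + f{\left(b{\left(P{\left(-3 \right)},10 \right)} \right)} = -27265 + \left(91 + 4 \left(-3\right)\right) = -27265 + \left(91 - 12\right) = -27265 + 79 = -27186$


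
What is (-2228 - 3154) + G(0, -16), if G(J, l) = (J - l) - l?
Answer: -5350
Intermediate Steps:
G(J, l) = J - 2*l
(-2228 - 3154) + G(0, -16) = (-2228 - 3154) + (0 - 2*(-16)) = -5382 + (0 + 32) = -5382 + 32 = -5350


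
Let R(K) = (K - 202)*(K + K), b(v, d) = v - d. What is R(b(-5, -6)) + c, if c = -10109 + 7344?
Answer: -3167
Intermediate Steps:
R(K) = 2*K*(-202 + K) (R(K) = (-202 + K)*(2*K) = 2*K*(-202 + K))
c = -2765
R(b(-5, -6)) + c = 2*(-5 - 1*(-6))*(-202 + (-5 - 1*(-6))) - 2765 = 2*(-5 + 6)*(-202 + (-5 + 6)) - 2765 = 2*1*(-202 + 1) - 2765 = 2*1*(-201) - 2765 = -402 - 2765 = -3167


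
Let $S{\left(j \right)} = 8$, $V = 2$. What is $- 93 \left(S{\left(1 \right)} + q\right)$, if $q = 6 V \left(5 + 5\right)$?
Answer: $-11904$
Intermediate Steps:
$q = 120$ ($q = 6 \cdot 2 \left(5 + 5\right) = 6 \cdot 2 \cdot 10 = 6 \cdot 20 = 120$)
$- 93 \left(S{\left(1 \right)} + q\right) = - 93 \left(8 + 120\right) = \left(-93\right) 128 = -11904$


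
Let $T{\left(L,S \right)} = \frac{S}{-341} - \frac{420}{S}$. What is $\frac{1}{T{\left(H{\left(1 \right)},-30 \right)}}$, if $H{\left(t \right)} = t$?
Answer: $\frac{341}{4804} \approx 0.070982$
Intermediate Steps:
$T{\left(L,S \right)} = - \frac{420}{S} - \frac{S}{341}$ ($T{\left(L,S \right)} = S \left(- \frac{1}{341}\right) - \frac{420}{S} = - \frac{S}{341} - \frac{420}{S} = - \frac{420}{S} - \frac{S}{341}$)
$\frac{1}{T{\left(H{\left(1 \right)},-30 \right)}} = \frac{1}{- \frac{420}{-30} - - \frac{30}{341}} = \frac{1}{\left(-420\right) \left(- \frac{1}{30}\right) + \frac{30}{341}} = \frac{1}{14 + \frac{30}{341}} = \frac{1}{\frac{4804}{341}} = \frac{341}{4804}$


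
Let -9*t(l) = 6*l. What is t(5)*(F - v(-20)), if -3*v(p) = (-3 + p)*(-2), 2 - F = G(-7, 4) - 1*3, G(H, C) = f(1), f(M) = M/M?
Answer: -580/9 ≈ -64.444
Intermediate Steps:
f(M) = 1
G(H, C) = 1
t(l) = -2*l/3
F = 4 (F = 2 - (1 - 1*3) = 2 - (1 - 3) = 2 - 1*(-2) = 2 + 2 = 4)
v(p) = -2 + 2*p/3 (v(p) = -(-3 + p)*(-2)/3 = -(6 - 2*p)/3 = -2 + 2*p/3)
t(5)*(F - v(-20)) = (-2/3*5)*(4 - (-2 + (2/3)*(-20))) = -10*(4 - (-2 - 40/3))/3 = -10*(4 - 1*(-46/3))/3 = -10*(4 + 46/3)/3 = -10/3*58/3 = -580/9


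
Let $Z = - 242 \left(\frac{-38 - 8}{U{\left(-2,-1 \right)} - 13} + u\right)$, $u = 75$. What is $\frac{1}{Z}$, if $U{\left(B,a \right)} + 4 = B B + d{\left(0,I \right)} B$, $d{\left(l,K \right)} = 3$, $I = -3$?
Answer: $- \frac{19}{355982} \approx -5.3373 \cdot 10^{-5}$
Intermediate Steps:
$U{\left(B,a \right)} = -4 + B^{2} + 3 B$ ($U{\left(B,a \right)} = -4 + \left(B B + 3 B\right) = -4 + \left(B^{2} + 3 B\right) = -4 + B^{2} + 3 B$)
$Z = - \frac{355982}{19}$ ($Z = - 242 \left(\frac{-38 - 8}{\left(-4 + \left(-2\right)^{2} + 3 \left(-2\right)\right) - 13} + 75\right) = - 242 \left(- \frac{46}{\left(-4 + 4 - 6\right) - 13} + 75\right) = - 242 \left(- \frac{46}{-6 - 13} + 75\right) = - 242 \left(- \frac{46}{-19} + 75\right) = - 242 \left(\left(-46\right) \left(- \frac{1}{19}\right) + 75\right) = - 242 \left(\frac{46}{19} + 75\right) = \left(-242\right) \frac{1471}{19} = - \frac{355982}{19} \approx -18736.0$)
$\frac{1}{Z} = \frac{1}{- \frac{355982}{19}} = - \frac{19}{355982}$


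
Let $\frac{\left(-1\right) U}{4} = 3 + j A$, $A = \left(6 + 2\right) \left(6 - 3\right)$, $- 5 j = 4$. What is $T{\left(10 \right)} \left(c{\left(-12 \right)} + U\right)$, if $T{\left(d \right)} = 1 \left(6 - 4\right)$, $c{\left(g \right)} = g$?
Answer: $\frac{528}{5} \approx 105.6$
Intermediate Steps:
$j = - \frac{4}{5}$ ($j = \left(- \frac{1}{5}\right) 4 = - \frac{4}{5} \approx -0.8$)
$A = 24$ ($A = 8 \cdot 3 = 24$)
$U = \frac{324}{5}$ ($U = - 4 \left(3 - \frac{96}{5}\right) = \left(-4\right) \left(- \frac{81}{5}\right) = \frac{324}{5} \approx 64.8$)
$T{\left(d \right)} = 2$ ($T{\left(d \right)} = 1 \cdot 2 = 2$)
$T{\left(10 \right)} \left(c{\left(-12 \right)} + U\right) = 2 \left(-12 + \frac{324}{5}\right) = 2 \cdot \frac{264}{5} = \frac{528}{5}$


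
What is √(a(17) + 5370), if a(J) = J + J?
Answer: 2*√1351 ≈ 73.512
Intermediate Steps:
a(J) = 2*J
√(a(17) + 5370) = √(2*17 + 5370) = √(34 + 5370) = √5404 = 2*√1351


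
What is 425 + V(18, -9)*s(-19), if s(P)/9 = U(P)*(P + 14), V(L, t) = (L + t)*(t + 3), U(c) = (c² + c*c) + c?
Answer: 1708715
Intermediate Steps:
U(c) = c + 2*c² (U(c) = (c² + c²) + c = 2*c² + c = c + 2*c²)
V(L, t) = (3 + t)*(L + t) (V(L, t) = (L + t)*(3 + t) = (3 + t)*(L + t))
s(P) = 9*P*(1 + 2*P)*(14 + P) (s(P) = 9*((P*(1 + 2*P))*(P + 14)) = 9*((P*(1 + 2*P))*(14 + P)) = 9*(P*(1 + 2*P)*(14 + P)) = 9*P*(1 + 2*P)*(14 + P))
425 + V(18, -9)*s(-19) = 425 + ((-9)² + 3*18 + 3*(-9) + 18*(-9))*(9*(-19)*(1 + 2*(-19))*(14 - 19)) = 425 + (81 + 54 - 27 - 162)*(9*(-19)*(1 - 38)*(-5)) = 425 - 486*(-19)*(-37)*(-5) = 425 - 54*(-31635) = 425 + 1708290 = 1708715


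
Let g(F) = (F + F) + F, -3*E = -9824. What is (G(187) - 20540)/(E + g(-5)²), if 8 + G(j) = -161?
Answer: -62127/10499 ≈ -5.9174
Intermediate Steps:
E = 9824/3 (E = -⅓*(-9824) = 9824/3 ≈ 3274.7)
G(j) = -169 (G(j) = -8 - 161 = -169)
g(F) = 3*F (g(F) = 2*F + F = 3*F)
(G(187) - 20540)/(E + g(-5)²) = (-169 - 20540)/(9824/3 + (3*(-5))²) = -20709/(9824/3 + (-15)²) = -20709/(9824/3 + 225) = -20709/10499/3 = -20709*3/10499 = -62127/10499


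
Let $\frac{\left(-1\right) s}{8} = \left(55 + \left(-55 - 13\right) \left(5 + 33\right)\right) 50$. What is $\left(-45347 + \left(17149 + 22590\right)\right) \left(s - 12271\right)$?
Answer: $-5604237032$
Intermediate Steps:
$s = 1011600$ ($s = - 8 \left(55 + \left(-55 - 13\right) \left(5 + 33\right)\right) 50 = - 8 \left(55 - 2584\right) 50 = - 8 \left(\left(-2529\right) 50\right) = \left(-8\right) \left(-126450\right) = 1011600$)
$\left(-45347 + \left(17149 + 22590\right)\right) \left(s - 12271\right) = \left(-45347 + \left(17149 + 22590\right)\right) \left(1011600 - 12271\right) = \left(-45347 + 39739\right) \left(1011600 - 12271\right) = \left(-5608\right) 999329 = -5604237032$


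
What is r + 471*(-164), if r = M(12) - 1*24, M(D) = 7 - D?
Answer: -77273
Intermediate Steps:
r = -29 (r = (7 - 1*12) - 1*24 = (7 - 12) - 24 = -5 - 24 = -29)
r + 471*(-164) = -29 + 471*(-164) = -29 - 77244 = -77273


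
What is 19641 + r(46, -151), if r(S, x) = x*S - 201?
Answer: 12494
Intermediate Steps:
r(S, x) = -201 + S*x (r(S, x) = S*x - 201 = -201 + S*x)
19641 + r(46, -151) = 19641 + (-201 + 46*(-151)) = 19641 + (-201 - 6946) = 19641 - 7147 = 12494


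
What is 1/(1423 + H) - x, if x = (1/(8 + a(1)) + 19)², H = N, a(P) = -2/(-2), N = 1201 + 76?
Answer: -2958397/8100 ≈ -365.23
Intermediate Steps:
N = 1277
a(P) = 1 (a(P) = -2*(-½) = 1)
H = 1277
x = 29584/81 (x = (1/(8 + 1) + 19)² = (1/9 + 19)² = (⅑ + 19)² = (172/9)² = 29584/81 ≈ 365.23)
1/(1423 + H) - x = 1/(1423 + 1277) - 1*29584/81 = 1/2700 - 29584/81 = -2958397/8100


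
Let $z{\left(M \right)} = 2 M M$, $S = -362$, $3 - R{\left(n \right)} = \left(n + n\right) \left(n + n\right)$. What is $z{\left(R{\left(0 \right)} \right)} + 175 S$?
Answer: $-63332$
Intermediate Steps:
$R{\left(n \right)} = 3 - 4 n^{2}$ ($R{\left(n \right)} = 3 - \left(n + n\right) \left(n + n\right) = 3 - 2 n 2 n = 3 - 4 n^{2}$)
$z{\left(M \right)} = 2 M^{2}$
$z{\left(R{\left(0 \right)} \right)} + 175 S = 2 \left(3 - 4 \cdot 0^{2}\right)^{2} + 175 \left(-362\right) = 2 \left(3 - 0\right)^{2} - 63350 = 2 \left(3 + 0\right)^{2} - 63350 = 2 \cdot 3^{2} - 63350 = 2 \cdot 9 - 63350 = 18 - 63350 = -63332$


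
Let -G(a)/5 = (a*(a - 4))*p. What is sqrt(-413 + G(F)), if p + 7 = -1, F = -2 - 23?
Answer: sqrt(28587) ≈ 169.08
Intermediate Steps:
F = -25
p = -8 (p = -7 - 1 = -8)
G(a) = 40*a*(-4 + a) (G(a) = -5*a*(a - 4)*(-8) = -5*a*(-4 + a)*(-8) = -(-40)*a*(-4 + a) = 40*a*(-4 + a))
sqrt(-413 + G(F)) = sqrt(-413 + 40*(-25)*(-4 - 25)) = sqrt(-413 + 40*(-25)*(-29)) = sqrt(-413 + 29000) = sqrt(28587)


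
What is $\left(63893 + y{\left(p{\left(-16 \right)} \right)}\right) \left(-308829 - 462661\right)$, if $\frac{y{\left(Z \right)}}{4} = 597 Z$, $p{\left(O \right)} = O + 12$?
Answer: $-41923538090$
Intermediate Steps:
$p{\left(O \right)} = 12 + O$
$y{\left(Z \right)} = 2388 Z$ ($y{\left(Z \right)} = 4 \cdot 597 Z = 2388 Z$)
$\left(63893 + y{\left(p{\left(-16 \right)} \right)}\right) \left(-308829 - 462661\right) = \left(63893 + 2388 \left(12 - 16\right)\right) \left(-308829 - 462661\right) = \left(63893 + 2388 \left(-4\right)\right) \left(-771490\right) = \left(63893 - 9552\right) \left(-771490\right) = 54341 \left(-771490\right) = -41923538090$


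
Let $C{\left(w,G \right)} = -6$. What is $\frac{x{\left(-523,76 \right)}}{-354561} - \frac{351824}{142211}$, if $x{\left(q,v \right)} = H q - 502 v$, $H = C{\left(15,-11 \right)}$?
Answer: $- \frac{119763693310}{50422474371} \approx -2.3752$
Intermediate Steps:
$H = -6$
$x{\left(q,v \right)} = - 502 v - 6 q$ ($x{\left(q,v \right)} = - 6 q - 502 v = - 502 v - 6 q$)
$\frac{x{\left(-523,76 \right)}}{-354561} - \frac{351824}{142211} = \frac{\left(-502\right) 76 - -3138}{-354561} - \frac{351824}{142211} = \left(-38152 + 3138\right) \left(- \frac{1}{354561}\right) - \frac{351824}{142211} = \left(-35014\right) \left(- \frac{1}{354561}\right) - \frac{351824}{142211} = \frac{35014}{354561} - \frac{351824}{142211} = - \frac{119763693310}{50422474371}$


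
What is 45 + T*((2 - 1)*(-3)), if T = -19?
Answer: 102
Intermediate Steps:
45 + T*((2 - 1)*(-3)) = 45 - 19*(2 - 1)*(-3) = 45 - 19*(-3) = 45 + 57 = 102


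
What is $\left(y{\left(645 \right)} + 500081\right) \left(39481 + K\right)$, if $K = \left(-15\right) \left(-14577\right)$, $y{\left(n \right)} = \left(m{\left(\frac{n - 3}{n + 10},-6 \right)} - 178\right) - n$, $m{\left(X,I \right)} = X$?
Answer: $\frac{84414249045952}{655} \approx 1.2888 \cdot 10^{11}$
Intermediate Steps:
$y{\left(n \right)} = -178 - n + \frac{-3 + n}{10 + n}$ ($y{\left(n \right)} = \left(\frac{n - 3}{n + 10} - 178\right) - n = \left(\frac{-3 + n}{10 + n} - 178\right) - n = \left(-178 + \frac{-3 + n}{10 + n}\right) - n = -178 - n + \frac{-3 + n}{10 + n}$)
$K = 218655$
$\left(y{\left(645 \right)} + 500081\right) \left(39481 + K\right) = \left(\frac{-1783 - 645^{2} - 120615}{10 + 645} + 500081\right) \left(39481 + 218655\right) = \left(\frac{-1783 - 416025 - 120615}{655} + 500081\right) 258136 = \left(\frac{1}{655} \left(-538423\right) + 500081\right) 258136 = \left(- \frac{538423}{655} + 500081\right) 258136 = \frac{327014632}{655} \cdot 258136 = \frac{84414249045952}{655}$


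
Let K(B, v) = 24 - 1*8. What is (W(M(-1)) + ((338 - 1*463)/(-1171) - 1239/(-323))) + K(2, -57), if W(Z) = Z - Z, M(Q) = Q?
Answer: 7542972/378233 ≈ 19.943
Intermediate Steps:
W(Z) = 0
K(B, v) = 16 (K(B, v) = 24 - 8 = 16)
(W(M(-1)) + ((338 - 1*463)/(-1171) - 1239/(-323))) + K(2, -57) = (0 + ((338 - 1*463)/(-1171) - 1239/(-323))) + 16 = (0 + ((338 - 463)*(-1/1171) - 1239*(-1/323))) + 16 = (0 + (-125*(-1/1171) + 1239/323)) + 16 = (0 + (125/1171 + 1239/323)) + 16 = (0 + 1491244/378233) + 16 = 1491244/378233 + 16 = 7542972/378233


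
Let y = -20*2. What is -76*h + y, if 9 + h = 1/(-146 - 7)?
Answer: 98608/153 ≈ 644.50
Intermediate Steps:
h = -1378/153 (h = -9 + 1/(-146 - 7) = -9 + 1/(-153) = -9 - 1/153 = -1378/153 ≈ -9.0065)
y = -40
-76*h + y = -76*(-1378/153) - 40 = 104728/153 - 40 = 98608/153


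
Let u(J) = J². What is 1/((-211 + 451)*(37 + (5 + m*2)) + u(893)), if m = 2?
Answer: 1/808489 ≈ 1.2369e-6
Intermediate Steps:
1/((-211 + 451)*(37 + (5 + m*2)) + u(893)) = 1/((-211 + 451)*(37 + (5 + 2*2)) + 893²) = 1/(240*(37 + (5 + 4)) + 797449) = 1/(240*(37 + 9) + 797449) = 1/(240*46 + 797449) = 1/(11040 + 797449) = 1/808489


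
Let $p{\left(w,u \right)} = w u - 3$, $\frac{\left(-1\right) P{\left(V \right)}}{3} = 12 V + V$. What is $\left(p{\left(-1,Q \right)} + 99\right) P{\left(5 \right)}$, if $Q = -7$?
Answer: $-20085$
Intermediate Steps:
$P{\left(V \right)} = - 39 V$ ($P{\left(V \right)} = - 3 \left(12 V + V\right) = - 3 \cdot 13 V = - 39 V$)
$p{\left(w,u \right)} = -3 + u w$ ($p{\left(w,u \right)} = u w - 3 = -3 + u w$)
$\left(p{\left(-1,Q \right)} + 99\right) P{\left(5 \right)} = \left(\left(-3 - -7\right) + 99\right) \left(\left(-39\right) 5\right) = \left(\left(-3 + 7\right) + 99\right) \left(-195\right) = \left(4 + 99\right) \left(-195\right) = 103 \left(-195\right) = -20085$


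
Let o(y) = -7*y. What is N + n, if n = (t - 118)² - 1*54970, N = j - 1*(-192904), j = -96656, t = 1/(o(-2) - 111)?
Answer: 519418511/9409 ≈ 55204.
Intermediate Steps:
t = -1/97 (t = 1/(-7*(-2) - 111) = 1/(14 - 111) = 1/(-97) = -1/97 ≈ -0.010309)
N = 96248 (N = -96656 - 1*(-192904) = -96656 + 192904 = 96248)
n = -386178921/9409 (n = (-1/97 - 118)² - 1*54970 = (-11447/97)² - 54970 = 131033809/9409 - 54970 = -386178921/9409 ≈ -41044.)
N + n = 96248 - 386178921/9409 = 519418511/9409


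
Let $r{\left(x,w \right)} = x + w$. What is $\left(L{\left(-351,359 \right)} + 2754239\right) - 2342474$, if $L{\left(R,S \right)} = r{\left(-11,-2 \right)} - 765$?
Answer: $410987$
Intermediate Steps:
$r{\left(x,w \right)} = w + x$
$L{\left(R,S \right)} = -778$ ($L{\left(R,S \right)} = \left(-2 - 11\right) - 765 = -13 - 765 = -778$)
$\left(L{\left(-351,359 \right)} + 2754239\right) - 2342474 = \left(-778 + 2754239\right) - 2342474 = 2753461 - 2342474 = 410987$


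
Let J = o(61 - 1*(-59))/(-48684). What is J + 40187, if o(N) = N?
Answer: 163038649/4057 ≈ 40187.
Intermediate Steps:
J = -10/4057 (J = (61 - 1*(-59))/(-48684) = (61 + 59)*(-1/48684) = 120*(-1/48684) = -10/4057 ≈ -0.0024649)
J + 40187 = -10/4057 + 40187 = 163038649/4057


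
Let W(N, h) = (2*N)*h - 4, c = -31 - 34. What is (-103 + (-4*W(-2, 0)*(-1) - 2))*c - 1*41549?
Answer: -33684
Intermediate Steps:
c = -65
W(N, h) = -4 + 2*N*h (W(N, h) = 2*N*h - 4 = -4 + 2*N*h)
(-103 + (-4*W(-2, 0)*(-1) - 2))*c - 1*41549 = (-103 + (-4*(-4 + 2*(-2)*0)*(-1) - 2))*(-65) - 1*41549 = (-103 + (-4*(-4 + 0)*(-1) - 2))*(-65) - 41549 = (-103 + (-4*(-4)*(-1) - 2))*(-65) - 41549 = (-103 + (16*(-1) - 2))*(-65) - 41549 = (-103 + (-16 - 2))*(-65) - 41549 = (-103 - 18)*(-65) - 41549 = -121*(-65) - 41549 = 7865 - 41549 = -33684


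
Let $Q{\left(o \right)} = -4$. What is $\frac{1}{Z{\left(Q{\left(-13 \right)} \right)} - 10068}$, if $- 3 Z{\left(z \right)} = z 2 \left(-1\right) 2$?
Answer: $- \frac{3}{30220} \approx -9.9272 \cdot 10^{-5}$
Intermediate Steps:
$Z{\left(z \right)} = \frac{4 z}{3}$ ($Z{\left(z \right)} = - \frac{z 2 \left(-1\right) 2}{3} = - \frac{z \left(\left(-2\right) 2\right)}{3} = - \frac{z \left(-4\right)}{3} = - \frac{\left(-4\right) z}{3} = \frac{4 z}{3}$)
$\frac{1}{Z{\left(Q{\left(-13 \right)} \right)} - 10068} = \frac{1}{\frac{4}{3} \left(-4\right) - 10068} = \frac{1}{- \frac{16}{3} - 10068} = \frac{1}{- \frac{30220}{3}} = - \frac{3}{30220}$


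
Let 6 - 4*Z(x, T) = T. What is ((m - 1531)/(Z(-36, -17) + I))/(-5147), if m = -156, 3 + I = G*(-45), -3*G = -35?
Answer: -6748/10752083 ≈ -0.00062760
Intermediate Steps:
G = 35/3 (G = -⅓*(-35) = 35/3 ≈ 11.667)
I = -528 (I = -3 + (35/3)*(-45) = -3 - 525 = -528)
Z(x, T) = 3/2 - T/4
((m - 1531)/(Z(-36, -17) + I))/(-5147) = ((-156 - 1531)/((3/2 - ¼*(-17)) - 528))/(-5147) = -1687/((3/2 + 17/4) - 528)*(-1/5147) = -1687/(23/4 - 528)*(-1/5147) = -1687/(-2089/4)*(-1/5147) = -1687*(-4/2089)*(-1/5147) = (6748/2089)*(-1/5147) = -6748/10752083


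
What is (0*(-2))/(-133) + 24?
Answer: 24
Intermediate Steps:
(0*(-2))/(-133) + 24 = -1/133*0 + 24 = 0 + 24 = 24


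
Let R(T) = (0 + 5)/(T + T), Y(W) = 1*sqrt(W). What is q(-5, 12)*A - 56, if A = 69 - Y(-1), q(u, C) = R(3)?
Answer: 3/2 - 5*I/6 ≈ 1.5 - 0.83333*I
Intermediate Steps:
Y(W) = sqrt(W)
R(T) = 5/(2*T) (R(T) = 5/((2*T)) = 5*(1/(2*T)) = 5/(2*T))
q(u, C) = 5/6 (q(u, C) = (5/2)/3 = (5/2)*(1/3) = 5/6)
A = 69 - I (A = 69 - sqrt(-1) = 69 - I ≈ 69.0 - 1.0*I)
q(-5, 12)*A - 56 = 5*(69 - I)/6 - 56 = (115/2 - 5*I/6) - 56 = 3/2 - 5*I/6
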